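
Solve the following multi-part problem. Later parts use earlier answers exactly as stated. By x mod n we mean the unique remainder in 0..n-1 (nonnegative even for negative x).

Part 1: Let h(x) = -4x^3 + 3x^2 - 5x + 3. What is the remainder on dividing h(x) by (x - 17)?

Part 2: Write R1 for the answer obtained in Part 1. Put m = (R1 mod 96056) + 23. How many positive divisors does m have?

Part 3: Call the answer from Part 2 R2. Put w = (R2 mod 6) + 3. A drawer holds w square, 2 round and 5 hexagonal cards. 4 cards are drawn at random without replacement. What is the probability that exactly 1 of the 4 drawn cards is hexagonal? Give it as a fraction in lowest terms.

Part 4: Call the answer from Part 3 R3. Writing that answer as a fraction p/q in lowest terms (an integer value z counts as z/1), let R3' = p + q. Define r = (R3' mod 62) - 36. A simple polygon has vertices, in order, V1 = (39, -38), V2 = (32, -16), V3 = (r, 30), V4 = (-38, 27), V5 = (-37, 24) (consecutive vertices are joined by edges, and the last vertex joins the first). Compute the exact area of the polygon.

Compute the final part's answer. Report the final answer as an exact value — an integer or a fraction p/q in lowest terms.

Part 1: remainder = value at the root: -4*(17)^3 + 3*(17)^2 - 5*(17)^1 + 3 = (-19652) + (867) + (-85) + (3) = -18867; answer -18867
Part 2: R1 = -18867; m = 77212; 77212 = 2^2 * 97 * 199; number of divisors = (2+1) * (1+1) * (1+1) = 12; answer 12
Part 3: R2 = 12; w = 3; total draws C(10,4) = 210; favorable C(5,1)*C(5,3) = 50; P = 5/21; answer 5/21
Part 4: R3 = 5/21; threaded value p + q = 26; r = -10; cross terms: (39*-16 - 32*-38)=592, (32*30 - -10*-16)=800, (-10*27 - -38*30)=870, (-38*24 - -37*27)=87, (-37*-38 - 39*24)=470; twice the area = |2819| = 2819; area = 2819/2; answer 2819/2

2819/2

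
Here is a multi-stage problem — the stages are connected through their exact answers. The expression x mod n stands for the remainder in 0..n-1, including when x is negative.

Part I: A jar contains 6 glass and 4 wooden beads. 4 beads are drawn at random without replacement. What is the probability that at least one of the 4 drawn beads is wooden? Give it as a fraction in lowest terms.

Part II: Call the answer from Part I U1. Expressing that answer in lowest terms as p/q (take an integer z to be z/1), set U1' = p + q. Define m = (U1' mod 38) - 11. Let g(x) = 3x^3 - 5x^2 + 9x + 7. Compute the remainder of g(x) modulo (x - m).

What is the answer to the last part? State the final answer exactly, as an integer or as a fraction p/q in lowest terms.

Part I: total draws C(10,4) = 210; complement C(6,4) = 15; favorable 210 - 15 = 195; P = 13/14; answer 13/14
Part II: U1 = 13/14; threaded value p + q = 27; m = 16; remainder = value at the root: 3*(16)^3 - 5*(16)^2 + 9*(16)^1 + 7 = (12288) + (-1280) + (144) + (7) = 11159; answer 11159

11159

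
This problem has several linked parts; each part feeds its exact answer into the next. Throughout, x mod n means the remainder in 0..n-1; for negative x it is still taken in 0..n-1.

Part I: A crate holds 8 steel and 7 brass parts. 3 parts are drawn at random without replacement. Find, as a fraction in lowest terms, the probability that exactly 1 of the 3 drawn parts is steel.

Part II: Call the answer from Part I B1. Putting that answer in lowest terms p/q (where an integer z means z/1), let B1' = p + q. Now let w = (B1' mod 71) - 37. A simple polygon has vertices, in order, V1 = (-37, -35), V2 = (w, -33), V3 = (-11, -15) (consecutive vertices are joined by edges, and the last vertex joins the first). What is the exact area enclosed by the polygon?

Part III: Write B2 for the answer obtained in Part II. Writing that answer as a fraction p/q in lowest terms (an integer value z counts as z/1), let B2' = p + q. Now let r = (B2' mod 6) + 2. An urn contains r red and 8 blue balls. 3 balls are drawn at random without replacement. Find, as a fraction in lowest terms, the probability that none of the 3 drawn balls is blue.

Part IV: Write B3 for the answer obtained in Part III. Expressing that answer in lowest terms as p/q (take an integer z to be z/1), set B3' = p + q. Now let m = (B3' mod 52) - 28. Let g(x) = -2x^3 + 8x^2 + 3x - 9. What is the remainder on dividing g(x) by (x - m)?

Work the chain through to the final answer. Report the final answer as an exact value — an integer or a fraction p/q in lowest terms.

Part I: total draws C(15,3) = 455; favorable C(8,1)*C(7,2) = 168; P = 24/65; answer 24/65
Part II: B1 = 24/65; threaded value p + q = 89; w = -19; cross terms: (-37*-33 - -19*-35)=556, (-19*-15 - -11*-33)=-78, (-11*-35 - -37*-15)=-170; twice the area = |308| = 308; area = 154; answer 154
Part III: B2 = 154; threaded value p + q = 155; r = 7; total draws C(15,3) = 455; favorable C(7,3) = 35; P = 1/13; answer 1/13
Part IV: B3 = 1/13; threaded value p + q = 14; m = -14; remainder = value at the root: -2*(-14)^3 + 8*(-14)^2 + 3*(-14)^1 - 9 = (5488) + (1568) + (-42) + (-9) = 7005; answer 7005

7005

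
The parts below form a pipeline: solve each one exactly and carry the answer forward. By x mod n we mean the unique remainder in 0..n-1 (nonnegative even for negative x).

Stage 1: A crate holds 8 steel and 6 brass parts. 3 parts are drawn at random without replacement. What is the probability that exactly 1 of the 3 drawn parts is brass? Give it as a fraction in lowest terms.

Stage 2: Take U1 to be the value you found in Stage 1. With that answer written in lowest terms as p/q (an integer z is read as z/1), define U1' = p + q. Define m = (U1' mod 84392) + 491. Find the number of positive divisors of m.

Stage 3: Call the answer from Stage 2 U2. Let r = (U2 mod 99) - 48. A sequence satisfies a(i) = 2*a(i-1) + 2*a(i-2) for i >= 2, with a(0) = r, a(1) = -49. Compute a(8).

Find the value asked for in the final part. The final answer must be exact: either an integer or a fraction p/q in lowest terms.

Stage 1: total draws C(14,3) = 364; favorable C(6,1)*C(8,2) = 168; P = 6/13; answer 6/13
Stage 2: U1 = 6/13; threaded value p + q = 19; m = 510; 510 = 2 * 3 * 5 * 17; number of divisors = (1+1) * (1+1) * (1+1) * (1+1) = 16; answer 16
Stage 3: U2 = 16; r = -32; a(2) = 2*(-49) + 2*(-32) = -162; iterating: a(2)=-162, a(3)=-422, a(4)=-1168, a(5)=-3180, a(6)=-8696, a(7)=-23752, a(8)=-64896; answer -64896

-64896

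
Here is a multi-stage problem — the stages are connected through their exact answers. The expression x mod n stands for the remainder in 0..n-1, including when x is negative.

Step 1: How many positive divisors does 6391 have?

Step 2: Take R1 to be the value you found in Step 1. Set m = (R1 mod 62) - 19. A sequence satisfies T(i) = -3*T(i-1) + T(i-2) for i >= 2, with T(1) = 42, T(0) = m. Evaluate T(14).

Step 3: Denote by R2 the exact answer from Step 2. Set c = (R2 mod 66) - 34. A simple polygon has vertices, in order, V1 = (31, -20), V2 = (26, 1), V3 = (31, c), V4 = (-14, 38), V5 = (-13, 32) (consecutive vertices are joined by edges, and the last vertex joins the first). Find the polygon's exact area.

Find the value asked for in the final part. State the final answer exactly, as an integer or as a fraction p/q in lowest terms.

806

Step 1: 6391 = 7 * 11 * 83; number of divisors = (1+1) * (1+1) * (1+1) = 8; answer 8
Step 2: R1 = 8; m = -11; T(2) = -3*(42) + 1*(-11) = -137; iterating: T(2)=-137, T(3)=453, T(4)=-1496, T(5)=4941, T(6)=-16319, T(7)=53898, T(8)=-178013, T(9)=587937, T(10)=-1941824, T(11)=6413409, T(12)=-21182051, T(13)=69959562, T(14)=-231060737; answer -231060737
Step 3: R2 = -231060737; c = 15; cross terms: (31*1 - 26*-20)=551, (26*15 - 31*1)=359, (31*38 - -14*15)=1388, (-14*32 - -13*38)=46, (-13*-20 - 31*32)=-732; twice the area = |1612| = 1612; area = 806; answer 806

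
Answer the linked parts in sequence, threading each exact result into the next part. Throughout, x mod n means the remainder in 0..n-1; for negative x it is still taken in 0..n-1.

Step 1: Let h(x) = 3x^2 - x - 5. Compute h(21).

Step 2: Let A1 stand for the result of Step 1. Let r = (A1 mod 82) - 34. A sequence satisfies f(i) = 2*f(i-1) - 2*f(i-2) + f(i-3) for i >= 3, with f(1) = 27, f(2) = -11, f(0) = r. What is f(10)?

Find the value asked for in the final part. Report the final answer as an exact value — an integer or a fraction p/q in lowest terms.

Step 1: 3*(21)^2 - 1*(21)^1 - 5 = (1323) + (-21) + (-5) = 1297; answer 1297
Step 2: A1 = 1297; r = 33; f(3) = 2*(-11) - 2*(27) + 1*(33) = -43; iterating: f(3)=-43, f(4)=-37, f(5)=1, f(6)=33, f(7)=27, f(8)=-11, f(9)=-43, f(10)=-37; answer -37

-37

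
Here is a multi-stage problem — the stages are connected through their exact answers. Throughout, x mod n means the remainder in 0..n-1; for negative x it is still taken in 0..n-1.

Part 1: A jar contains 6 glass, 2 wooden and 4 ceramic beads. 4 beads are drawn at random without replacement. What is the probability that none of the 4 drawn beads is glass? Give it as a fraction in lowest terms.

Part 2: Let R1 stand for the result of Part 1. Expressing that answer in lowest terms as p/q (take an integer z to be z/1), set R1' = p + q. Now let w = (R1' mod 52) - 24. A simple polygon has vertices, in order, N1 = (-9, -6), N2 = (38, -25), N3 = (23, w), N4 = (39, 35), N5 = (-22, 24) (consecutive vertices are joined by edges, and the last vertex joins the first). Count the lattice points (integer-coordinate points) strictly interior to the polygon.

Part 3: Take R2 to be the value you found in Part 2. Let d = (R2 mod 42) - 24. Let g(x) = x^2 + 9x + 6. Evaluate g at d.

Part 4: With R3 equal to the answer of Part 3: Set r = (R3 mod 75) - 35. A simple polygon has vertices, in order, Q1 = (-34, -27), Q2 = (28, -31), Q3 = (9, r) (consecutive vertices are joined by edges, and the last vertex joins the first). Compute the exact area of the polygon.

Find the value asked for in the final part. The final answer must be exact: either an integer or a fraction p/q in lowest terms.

861

Part 1: total draws C(12,4) = 495; favorable C(6,4) = 15; P = 1/33; answer 1/33
Part 2: R1 = 1/33; threaded value p + q = 34; w = 10; cross terms: (-9*-25 - 38*-6)=453, (38*10 - 23*-25)=955, (23*35 - 39*10)=415, (39*24 - -22*35)=1706, (-22*-6 - -9*24)=348; twice the area = |3877| = 3877; area = 3877/2; boundary points = 1 + 5 + 1 + 1 + 1 = 9; strictly interior points = area - boundary/2 + 1 = 1935; answer 1935
Part 3: R2 = 1935; d = -21; 1*(-21)^2 + 9*(-21)^1 + 6 = (441) + (-189) + (6) = 258; answer 258
Part 4: R3 = 258; r = -2; cross terms: (-34*-31 - 28*-27)=1810, (28*-2 - 9*-31)=223, (9*-27 - -34*-2)=-311; twice the area = |1722| = 1722; area = 861; answer 861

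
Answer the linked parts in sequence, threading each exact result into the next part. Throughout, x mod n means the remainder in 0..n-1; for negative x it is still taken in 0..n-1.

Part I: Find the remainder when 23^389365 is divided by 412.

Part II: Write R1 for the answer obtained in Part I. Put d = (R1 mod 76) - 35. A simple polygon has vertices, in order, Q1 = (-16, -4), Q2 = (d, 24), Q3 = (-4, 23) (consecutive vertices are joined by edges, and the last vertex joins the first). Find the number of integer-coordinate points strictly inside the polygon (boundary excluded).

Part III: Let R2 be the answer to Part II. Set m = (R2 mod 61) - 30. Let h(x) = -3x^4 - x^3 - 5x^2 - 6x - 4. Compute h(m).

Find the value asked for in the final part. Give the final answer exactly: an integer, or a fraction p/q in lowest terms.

-156469

Part I: squarings mod 412: 23^1=23, 23^2=117, 23^4=93, 23^8=409, 23^16=9, 23^32=81, 23^64=381, 23^128=137, 23^256=229, 23^512=117, 23^1024=93, 23^2048=409, 23^4096=9, 23^8192=81, 23^16384=381, 23^32768=137, 23^65536=229, 23^131072=117, 23^262144=93; 23^389365 = 23^1 * 23^4 * 23^16 * 23^32 * 23^64 * 23^128 * 23^4096 * 23^8192 * 23^16384 * 23^32768 * 23^65536 * 23^262144 = 111 (mod 412); answer 111
Part II: R1 = 111; d = 0; cross terms: (-16*24 - 0*-4)=-384, (0*23 - -4*24)=96, (-4*-4 - -16*23)=384; twice the area = |96| = 96; area = 48; boundary points = 4 + 1 + 3 = 8; strictly interior points = area - boundary/2 + 1 = 45; answer 45
Part III: R2 = 45; m = 15; -3*(15)^4 - 1*(15)^3 - 5*(15)^2 - 6*(15)^1 - 4 = (-151875) + (-3375) + (-1125) + (-90) + (-4) = -156469; answer -156469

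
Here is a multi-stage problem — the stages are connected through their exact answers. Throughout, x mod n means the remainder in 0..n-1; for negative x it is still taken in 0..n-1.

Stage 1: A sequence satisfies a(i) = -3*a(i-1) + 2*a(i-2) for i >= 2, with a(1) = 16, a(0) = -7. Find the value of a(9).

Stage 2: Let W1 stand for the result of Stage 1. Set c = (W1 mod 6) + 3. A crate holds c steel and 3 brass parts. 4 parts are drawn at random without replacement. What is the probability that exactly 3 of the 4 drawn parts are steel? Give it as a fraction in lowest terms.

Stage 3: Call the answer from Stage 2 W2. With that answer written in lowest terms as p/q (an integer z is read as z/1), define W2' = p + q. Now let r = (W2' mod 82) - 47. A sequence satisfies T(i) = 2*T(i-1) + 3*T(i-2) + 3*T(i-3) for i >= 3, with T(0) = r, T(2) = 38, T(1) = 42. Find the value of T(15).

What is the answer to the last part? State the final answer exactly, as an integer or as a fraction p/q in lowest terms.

131879818

Stage 1: a(2) = -3*(16) + 2*(-7) = -62; iterating: a(2)=-62, a(3)=218, a(4)=-778, a(5)=2770, a(6)=-9866, a(7)=35138, a(8)=-125146, a(9)=445714; answer 445714
Stage 2: W1 = 445714; c = 7; total draws C(10,4) = 210; favorable C(7,3)*C(3,1) = 105; P = 1/2; answer 1/2
Stage 3: W2 = 1/2; threaded value p + q = 3; r = -44; T(3) = 2*(38) + 3*(42) + 3*(-44) = 70; iterating: T(3)=70, T(4)=380, T(5)=1084, T(6)=3518, T(7)=11428, T(8)=36662, T(9)=118162, T(10)=380594, T(11)=1225660, T(12)=3947588, T(13)=12713938, T(14)=40947620, T(15)=131879818; answer 131879818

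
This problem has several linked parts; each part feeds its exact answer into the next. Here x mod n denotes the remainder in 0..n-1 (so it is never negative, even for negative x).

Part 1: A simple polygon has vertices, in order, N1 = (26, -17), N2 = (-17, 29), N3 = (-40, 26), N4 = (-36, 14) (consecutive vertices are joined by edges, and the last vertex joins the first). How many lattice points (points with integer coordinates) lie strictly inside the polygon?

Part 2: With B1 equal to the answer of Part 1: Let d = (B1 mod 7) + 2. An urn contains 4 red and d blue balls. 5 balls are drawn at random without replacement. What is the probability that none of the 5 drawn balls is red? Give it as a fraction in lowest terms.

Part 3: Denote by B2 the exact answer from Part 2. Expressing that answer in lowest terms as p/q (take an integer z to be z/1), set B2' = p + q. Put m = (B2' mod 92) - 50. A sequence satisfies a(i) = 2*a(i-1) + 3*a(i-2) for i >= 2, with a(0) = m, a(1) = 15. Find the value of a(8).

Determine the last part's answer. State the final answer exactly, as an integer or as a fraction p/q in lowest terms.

13113

Part 1: cross terms: (26*29 - -17*-17)=465, (-17*26 - -40*29)=718, (-40*14 - -36*26)=376, (-36*-17 - 26*14)=248; twice the area = |1807| = 1807; area = 1807/2; boundary points = 1 + 1 + 4 + 31 = 37; strictly interior points = area - boundary/2 + 1 = 886; answer 886
Part 2: B1 = 886; d = 6; total draws C(10,5) = 252; favorable C(6,5) = 6; P = 1/42; answer 1/42
Part 3: B2 = 1/42; threaded value p + q = 43; m = -7; a(2) = 2*(15) + 3*(-7) = 9; iterating: a(2)=9, a(3)=63, a(4)=153, a(5)=495, a(6)=1449, a(7)=4383, a(8)=13113; answer 13113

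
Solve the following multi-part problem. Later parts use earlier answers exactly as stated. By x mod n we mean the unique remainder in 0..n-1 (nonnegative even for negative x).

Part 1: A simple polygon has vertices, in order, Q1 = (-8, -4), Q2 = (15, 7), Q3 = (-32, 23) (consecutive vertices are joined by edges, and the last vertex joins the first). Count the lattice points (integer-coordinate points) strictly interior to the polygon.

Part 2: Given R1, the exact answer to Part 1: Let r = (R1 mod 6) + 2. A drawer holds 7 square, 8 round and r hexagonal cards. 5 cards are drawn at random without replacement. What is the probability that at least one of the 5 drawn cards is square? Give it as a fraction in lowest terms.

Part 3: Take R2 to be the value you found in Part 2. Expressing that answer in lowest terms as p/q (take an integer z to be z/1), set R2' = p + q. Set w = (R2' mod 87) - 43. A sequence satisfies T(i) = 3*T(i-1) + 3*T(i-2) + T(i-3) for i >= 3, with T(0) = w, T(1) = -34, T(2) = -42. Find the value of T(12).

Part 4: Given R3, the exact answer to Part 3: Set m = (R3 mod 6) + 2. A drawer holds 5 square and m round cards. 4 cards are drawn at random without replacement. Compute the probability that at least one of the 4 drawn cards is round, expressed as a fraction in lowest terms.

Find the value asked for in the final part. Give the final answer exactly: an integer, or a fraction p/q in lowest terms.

Part 1: cross terms: (-8*7 - 15*-4)=4, (15*23 - -32*7)=569, (-32*-4 - -8*23)=312; twice the area = |885| = 885; area = 885/2; boundary points = 1 + 1 + 3 = 5; strictly interior points = area - boundary/2 + 1 = 441; answer 441
Part 2: R1 = 441; r = 5; total draws C(20,5) = 15504; complement C(13,5) = 1287; favorable 15504 - 1287 = 14217; P = 4739/5168; answer 4739/5168
Part 3: R2 = 4739/5168; threaded value p + q = 9907; w = 33; T(3) = 3*(-42) + 3*(-34) + 1*(33) = -195; iterating: T(3)=-195, T(4)=-745, T(5)=-2862, T(6)=-11016, T(7)=-42379, T(8)=-163047, T(9)=-627294, T(10)=-2413402, T(11)=-9285135, T(12)=-35722905; answer -35722905
Part 4: R3 = -35722905; m = 5; total draws C(10,4) = 210; complement C(5,4) = 5; favorable 210 - 5 = 205; P = 41/42; answer 41/42

41/42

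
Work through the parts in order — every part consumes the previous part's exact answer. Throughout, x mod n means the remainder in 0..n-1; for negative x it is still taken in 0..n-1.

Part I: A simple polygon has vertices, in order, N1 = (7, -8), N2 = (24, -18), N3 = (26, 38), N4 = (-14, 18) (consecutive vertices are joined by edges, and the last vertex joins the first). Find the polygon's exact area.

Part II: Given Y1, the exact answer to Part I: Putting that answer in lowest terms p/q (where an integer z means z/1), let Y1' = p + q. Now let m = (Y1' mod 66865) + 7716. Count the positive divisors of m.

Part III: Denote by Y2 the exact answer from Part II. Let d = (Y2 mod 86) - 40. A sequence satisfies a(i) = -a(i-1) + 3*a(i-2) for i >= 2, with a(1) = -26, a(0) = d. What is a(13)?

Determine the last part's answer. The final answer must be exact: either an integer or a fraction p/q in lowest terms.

332806

Part I: cross terms: (7*-18 - 24*-8)=66, (24*38 - 26*-18)=1380, (26*18 - -14*38)=1000, (-14*-8 - 7*18)=-14; twice the area = |2432| = 2432; area = 1216; answer 1216
Part II: Y1 = 1216; threaded value p + q = 1217; m = 8933; 8933 is prime, so its only divisors are 1 and 8933; count = 2; answer 2
Part III: Y2 = 2; d = -38; a(2) = -1*(-26) + 3*(-38) = -88; iterating: a(2)=-88, a(3)=10, a(4)=-274, a(5)=304, a(6)=-1126, a(7)=2038, a(8)=-5416, a(9)=11530, a(10)=-27778, a(11)=62368, a(12)=-145702, a(13)=332806; answer 332806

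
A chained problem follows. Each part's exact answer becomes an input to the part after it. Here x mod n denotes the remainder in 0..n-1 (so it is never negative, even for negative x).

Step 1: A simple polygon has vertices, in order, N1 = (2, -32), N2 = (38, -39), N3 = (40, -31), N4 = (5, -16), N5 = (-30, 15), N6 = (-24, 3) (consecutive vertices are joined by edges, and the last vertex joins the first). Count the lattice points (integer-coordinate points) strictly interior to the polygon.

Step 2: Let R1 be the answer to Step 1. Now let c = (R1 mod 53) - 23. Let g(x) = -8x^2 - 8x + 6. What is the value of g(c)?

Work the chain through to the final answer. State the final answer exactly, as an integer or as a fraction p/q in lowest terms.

Step 1: cross terms: (2*-39 - 38*-32)=1138, (38*-31 - 40*-39)=382, (40*-16 - 5*-31)=-485, (5*15 - -30*-16)=-405, (-30*3 - -24*15)=270, (-24*-32 - 2*3)=762; twice the area = |1662| = 1662; area = 831; boundary points = 1 + 2 + 5 + 1 + 6 + 1 = 16; strictly interior points = area - boundary/2 + 1 = 824; answer 824
Step 2: R1 = 824; c = 6; -8*(6)^2 - 8*(6)^1 + 6 = (-288) + (-48) + (6) = -330; answer -330

-330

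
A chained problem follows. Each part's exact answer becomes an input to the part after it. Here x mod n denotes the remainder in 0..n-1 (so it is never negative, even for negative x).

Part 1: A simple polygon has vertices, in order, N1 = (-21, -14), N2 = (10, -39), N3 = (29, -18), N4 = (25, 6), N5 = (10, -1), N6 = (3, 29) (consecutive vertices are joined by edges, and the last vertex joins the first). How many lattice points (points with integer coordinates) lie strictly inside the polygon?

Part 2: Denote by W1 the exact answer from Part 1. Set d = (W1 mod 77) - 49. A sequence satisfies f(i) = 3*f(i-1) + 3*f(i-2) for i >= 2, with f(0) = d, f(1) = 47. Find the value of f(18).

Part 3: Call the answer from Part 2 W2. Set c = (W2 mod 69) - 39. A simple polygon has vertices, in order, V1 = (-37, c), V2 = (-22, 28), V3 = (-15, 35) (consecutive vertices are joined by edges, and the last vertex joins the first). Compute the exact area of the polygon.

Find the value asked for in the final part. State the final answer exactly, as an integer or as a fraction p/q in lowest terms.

Part 1: cross terms: (-21*-39 - 10*-14)=959, (10*-18 - 29*-39)=951, (29*6 - 25*-18)=624, (25*-1 - 10*6)=-85, (10*29 - 3*-1)=293, (3*-14 - -21*29)=567; twice the area = |3309| = 3309; area = 3309/2; boundary points = 1 + 1 + 4 + 1 + 1 + 1 = 9; strictly interior points = area - boundary/2 + 1 = 1651; answer 1651
Part 2: W1 = 1651; d = -15; f(2) = 3*(47) + 3*(-15) = 96; iterating: f(2)=96, f(3)=429, f(4)=1575, f(5)=6012, f(6)=22761, f(7)=86319, f(8)=327240, f(9)=1240677, f(10)=4703751, f(11)=17833284, f(12)=67611105, f(13)=256333167, f(14)=971832816, f(15)=3684497949, f(16)=13968992295, f(17)=52960470732, f(18)=200788389081; answer 200788389081
Part 3: W2 = 200788389081; c = -15; cross terms: (-37*28 - -22*-15)=-1366, (-22*35 - -15*28)=-350, (-15*-15 - -37*35)=1520; twice the area = |-196| = 196; area = 98; answer 98

98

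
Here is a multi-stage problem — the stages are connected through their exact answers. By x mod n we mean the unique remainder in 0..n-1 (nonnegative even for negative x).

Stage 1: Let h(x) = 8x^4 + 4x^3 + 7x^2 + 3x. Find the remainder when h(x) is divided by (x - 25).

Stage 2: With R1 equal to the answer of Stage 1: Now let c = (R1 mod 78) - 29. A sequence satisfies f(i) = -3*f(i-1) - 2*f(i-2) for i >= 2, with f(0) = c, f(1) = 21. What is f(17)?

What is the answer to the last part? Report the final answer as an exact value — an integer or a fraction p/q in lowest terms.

Stage 1: remainder = value at the root: 8*(25)^4 + 4*(25)^3 + 7*(25)^2 + 3*(25)^1 = (3125000) + (62500) + (4375) + (75) = 3191950; answer 3191950
Stage 2: R1 = 3191950; c = 5; f(2) = -3*(21) - 2*(5) = -73; iterating: f(2)=-73, f(3)=177, f(4)=-385, f(5)=801, f(6)=-1633, f(7)=3297, f(8)=-6625, f(9)=13281, f(10)=-26593, f(11)=53217, f(12)=-106465, f(13)=212961, f(14)=-425953, f(15)=851937, f(16)=-1703905, f(17)=3407841; answer 3407841

3407841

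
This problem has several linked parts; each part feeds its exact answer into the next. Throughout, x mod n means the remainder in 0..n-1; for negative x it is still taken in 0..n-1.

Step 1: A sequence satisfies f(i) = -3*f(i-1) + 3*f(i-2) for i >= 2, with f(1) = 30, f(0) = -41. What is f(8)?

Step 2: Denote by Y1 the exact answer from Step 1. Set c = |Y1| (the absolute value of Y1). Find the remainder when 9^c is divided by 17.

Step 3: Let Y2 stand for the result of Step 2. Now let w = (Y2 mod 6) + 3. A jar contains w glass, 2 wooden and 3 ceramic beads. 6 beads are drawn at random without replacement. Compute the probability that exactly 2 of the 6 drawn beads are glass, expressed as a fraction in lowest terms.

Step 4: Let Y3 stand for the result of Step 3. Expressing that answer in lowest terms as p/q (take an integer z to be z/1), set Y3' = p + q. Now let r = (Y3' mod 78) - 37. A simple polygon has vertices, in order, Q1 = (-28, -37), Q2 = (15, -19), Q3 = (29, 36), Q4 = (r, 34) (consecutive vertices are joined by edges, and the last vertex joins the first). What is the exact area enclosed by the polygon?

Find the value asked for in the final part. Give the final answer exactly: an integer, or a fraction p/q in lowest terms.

4919/2

Step 1: f(2) = -3*(30) + 3*(-41) = -213; iterating: f(2)=-213, f(3)=729, f(4)=-2826, f(5)=10665, f(6)=-40473, f(7)=153414, f(8)=-581661; answer -581661
Step 2: Y1 = -581661; c = 581661; squarings mod 17: 9^1=9, 9^2=13, 9^4=16, 9^8=1, 9^16=1, 9^32=1, 9^64=1, 9^128=1, 9^256=1, 9^512=1, 9^1024=1, 9^2048=1, 9^4096=1, 9^8192=1, 9^16384=1, 9^32768=1, 9^65536=1, 9^131072=1, 9^262144=1, 9^524288=1; 9^581661 = 9^1 * 9^4 * 9^8 * 9^16 * 9^8192 * 9^16384 * 9^32768 * 9^524288 = 8 (mod 17); answer 8
Step 3: Y2 = 8; w = 5; total draws C(10,6) = 210; favorable C(5,2)*C(5,4) = 50; P = 5/21; answer 5/21
Step 4: Y3 = 5/21; threaded value p + q = 26; r = -11; cross terms: (-28*-19 - 15*-37)=1087, (15*36 - 29*-19)=1091, (29*34 - -11*36)=1382, (-11*-37 - -28*34)=1359; twice the area = |4919| = 4919; area = 4919/2; answer 4919/2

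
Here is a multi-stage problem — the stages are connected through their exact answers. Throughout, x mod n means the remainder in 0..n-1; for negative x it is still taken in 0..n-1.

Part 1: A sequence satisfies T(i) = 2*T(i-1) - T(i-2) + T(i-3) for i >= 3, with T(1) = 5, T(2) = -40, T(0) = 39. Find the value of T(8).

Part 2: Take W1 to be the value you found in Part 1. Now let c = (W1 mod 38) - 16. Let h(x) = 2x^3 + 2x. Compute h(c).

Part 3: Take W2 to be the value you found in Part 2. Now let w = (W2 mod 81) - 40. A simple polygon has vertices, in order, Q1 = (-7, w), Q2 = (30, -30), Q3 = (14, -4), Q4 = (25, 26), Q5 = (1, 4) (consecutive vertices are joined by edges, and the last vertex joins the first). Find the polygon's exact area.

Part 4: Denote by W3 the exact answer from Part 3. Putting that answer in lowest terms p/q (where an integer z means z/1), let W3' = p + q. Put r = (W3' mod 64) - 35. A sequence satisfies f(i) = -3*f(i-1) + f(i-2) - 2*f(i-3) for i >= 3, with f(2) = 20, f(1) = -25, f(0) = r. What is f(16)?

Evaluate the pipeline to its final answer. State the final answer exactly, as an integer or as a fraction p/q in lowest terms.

Part 1: T(3) = 2*(-40) - 1*(5) + 1*(39) = -46; iterating: T(3)=-46, T(4)=-47, T(5)=-88, T(6)=-175, T(7)=-309, T(8)=-531; answer -531
Part 2: W1 = -531; c = -15; 2*(-15)^3 + 2*(-15)^1 = (-6750) + (-30) = -6780; answer -6780
Part 3: W2 = -6780; w = -16; cross terms: (-7*-30 - 30*-16)=690, (30*-4 - 14*-30)=300, (14*26 - 25*-4)=464, (25*4 - 1*26)=74, (1*-16 - -7*4)=12; twice the area = |1540| = 1540; area = 770; answer 770
Part 4: W3 = 770; threaded value p + q = 771; r = -32; f(3) = -3*(20) + 1*(-25) - 2*(-32) = -21; iterating: f(3)=-21, f(4)=133, f(5)=-460, f(6)=1555, f(7)=-5391, f(8)=18648, f(9)=-64445, f(10)=222765, f(11)=-770036, f(12)=2661763, f(13)=-9200855, f(14)=31804400, f(15)=-109937581, f(16)=380018853; answer 380018853

380018853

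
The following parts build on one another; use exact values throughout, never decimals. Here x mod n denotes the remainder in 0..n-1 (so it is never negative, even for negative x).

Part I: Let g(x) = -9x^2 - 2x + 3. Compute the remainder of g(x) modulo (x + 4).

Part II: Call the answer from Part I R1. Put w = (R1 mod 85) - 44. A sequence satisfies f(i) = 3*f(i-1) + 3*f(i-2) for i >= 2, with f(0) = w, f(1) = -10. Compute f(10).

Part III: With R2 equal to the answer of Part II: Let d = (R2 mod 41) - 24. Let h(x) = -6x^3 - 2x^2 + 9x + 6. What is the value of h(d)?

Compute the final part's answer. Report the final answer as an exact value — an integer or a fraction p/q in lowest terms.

Part I: remainder = value at the root: -9*(-4)^2 - 2*(-4)^1 + 3 = (-144) + (8) + (3) = -133; answer -133
Part II: R1 = -133; w = -7; f(2) = 3*(-10) + 3*(-7) = -51; iterating: f(2)=-51, f(3)=-183, f(4)=-702, f(5)=-2655, f(6)=-10071, f(7)=-38178, f(8)=-144747, f(9)=-548775, f(10)=-2080566; answer -2080566
Part III: R2 = -2080566; d = -4; -6*(-4)^3 - 2*(-4)^2 + 9*(-4)^1 + 6 = (384) + (-32) + (-36) + (6) = 322; answer 322

322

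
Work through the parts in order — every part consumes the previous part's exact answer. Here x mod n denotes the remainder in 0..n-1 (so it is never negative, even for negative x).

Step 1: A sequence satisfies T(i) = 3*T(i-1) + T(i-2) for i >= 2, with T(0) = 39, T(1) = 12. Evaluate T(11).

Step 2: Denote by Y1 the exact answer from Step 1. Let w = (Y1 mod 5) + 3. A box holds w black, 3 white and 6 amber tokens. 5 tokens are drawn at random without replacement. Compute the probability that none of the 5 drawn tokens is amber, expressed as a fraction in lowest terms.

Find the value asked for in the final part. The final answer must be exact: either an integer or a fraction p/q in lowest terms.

Step 1: T(2) = 3*(12) + 1*(39) = 75; iterating: T(2)=75, T(3)=237, T(4)=786, T(5)=2595, T(6)=8571, T(7)=28308, T(8)=93495, T(9)=308793, T(10)=1019874, T(11)=3368415; answer 3368415
Step 2: Y1 = 3368415; w = 3; total draws C(12,5) = 792; favorable C(6,5) = 6; P = 1/132; answer 1/132

1/132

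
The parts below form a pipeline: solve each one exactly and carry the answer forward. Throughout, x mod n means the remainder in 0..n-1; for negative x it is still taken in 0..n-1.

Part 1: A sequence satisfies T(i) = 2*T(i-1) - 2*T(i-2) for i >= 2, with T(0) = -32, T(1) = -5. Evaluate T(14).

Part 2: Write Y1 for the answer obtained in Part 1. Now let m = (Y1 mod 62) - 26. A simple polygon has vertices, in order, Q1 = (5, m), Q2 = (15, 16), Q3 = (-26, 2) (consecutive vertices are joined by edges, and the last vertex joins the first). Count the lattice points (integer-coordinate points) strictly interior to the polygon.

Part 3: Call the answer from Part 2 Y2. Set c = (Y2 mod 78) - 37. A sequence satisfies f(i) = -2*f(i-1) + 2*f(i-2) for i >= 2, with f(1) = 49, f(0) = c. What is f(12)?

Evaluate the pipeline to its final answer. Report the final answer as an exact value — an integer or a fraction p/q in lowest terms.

Part 1: T(2) = 2*(-5) - 2*(-32) = 54; iterating: T(2)=54, T(3)=118, T(4)=128, T(5)=20, T(6)=-216, T(7)=-472, T(8)=-512, T(9)=-80, T(10)=864, T(11)=1888, T(12)=2048, T(13)=320, T(14)=-3456; answer -3456
Part 2: Y1 = -3456; m = -10; cross terms: (5*16 - 15*-10)=230, (15*2 - -26*16)=446, (-26*-10 - 5*2)=250; twice the area = |926| = 926; area = 463; boundary points = 2 + 1 + 1 = 4; strictly interior points = area - boundary/2 + 1 = 462; answer 462
Part 3: Y2 = 462; c = 35; f(2) = -2*(49) + 2*(35) = -28; iterating: f(2)=-28, f(3)=154, f(4)=-364, f(5)=1036, f(6)=-2800, f(7)=7672, f(8)=-20944, f(9)=57232, f(10)=-156352, f(11)=427168, f(12)=-1167040; answer -1167040

-1167040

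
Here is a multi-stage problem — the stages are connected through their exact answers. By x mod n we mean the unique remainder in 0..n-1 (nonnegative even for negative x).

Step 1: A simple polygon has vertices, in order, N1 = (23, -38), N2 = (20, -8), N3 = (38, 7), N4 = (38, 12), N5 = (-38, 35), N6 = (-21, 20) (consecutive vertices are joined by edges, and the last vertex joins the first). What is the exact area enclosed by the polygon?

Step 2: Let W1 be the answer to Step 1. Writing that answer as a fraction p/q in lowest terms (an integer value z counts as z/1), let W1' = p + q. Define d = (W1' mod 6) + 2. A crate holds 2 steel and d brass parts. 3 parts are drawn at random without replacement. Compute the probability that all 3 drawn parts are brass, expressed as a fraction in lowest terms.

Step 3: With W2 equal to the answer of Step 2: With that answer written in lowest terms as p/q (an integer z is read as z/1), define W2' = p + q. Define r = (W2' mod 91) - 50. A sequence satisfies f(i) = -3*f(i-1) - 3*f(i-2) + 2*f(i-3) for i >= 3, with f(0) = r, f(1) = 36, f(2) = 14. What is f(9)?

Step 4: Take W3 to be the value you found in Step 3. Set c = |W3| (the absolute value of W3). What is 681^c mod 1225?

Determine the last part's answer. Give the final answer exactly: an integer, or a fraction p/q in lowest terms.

211

Step 1: cross terms: (23*-8 - 20*-38)=576, (20*7 - 38*-8)=444, (38*12 - 38*7)=190, (38*35 - -38*12)=1786, (-38*20 - -21*35)=-25, (-21*-38 - 23*20)=338; twice the area = |3309| = 3309; area = 3309/2; answer 3309/2
Step 2: W1 = 3309/2; threaded value p + q = 3311; d = 7; total draws C(9,3) = 84; favorable C(7,3) = 35; P = 5/12; answer 5/12
Step 3: W2 = 5/12; threaded value p + q = 17; r = -33; f(3) = -3*(14) - 3*(36) + 2*(-33) = -216; iterating: f(3)=-216, f(4)=678, f(5)=-1358, f(6)=1608, f(7)=606, f(8)=-9358, f(9)=29472; answer 29472
Step 4: W3 = 29472; c = 29472; squarings mod 1225: 681^1=681, 681^2=711, 681^4=821, 681^8=291, 681^16=156, 681^32=1061, 681^64=1171, 681^128=466, 681^256=331, 681^512=536, 681^1024=646, 681^2048=816, 681^4096=681, 681^8192=711, 681^16384=821; 681^29472 = 681^32 * 681^256 * 681^512 * 681^4096 * 681^8192 * 681^16384 = 211 (mod 1225); answer 211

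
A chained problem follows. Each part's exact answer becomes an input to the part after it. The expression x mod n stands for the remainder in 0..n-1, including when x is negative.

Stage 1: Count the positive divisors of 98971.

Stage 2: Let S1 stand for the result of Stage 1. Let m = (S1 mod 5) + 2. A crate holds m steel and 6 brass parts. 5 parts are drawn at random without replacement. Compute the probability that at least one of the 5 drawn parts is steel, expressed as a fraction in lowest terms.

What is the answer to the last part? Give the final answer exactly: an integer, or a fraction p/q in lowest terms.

131/132

Stage 1: 98971 = 19 * 5209; number of divisors = (1+1) * (1+1) = 4; answer 4
Stage 2: S1 = 4; m = 6; total draws C(12,5) = 792; complement C(6,5) = 6; favorable 792 - 6 = 786; P = 131/132; answer 131/132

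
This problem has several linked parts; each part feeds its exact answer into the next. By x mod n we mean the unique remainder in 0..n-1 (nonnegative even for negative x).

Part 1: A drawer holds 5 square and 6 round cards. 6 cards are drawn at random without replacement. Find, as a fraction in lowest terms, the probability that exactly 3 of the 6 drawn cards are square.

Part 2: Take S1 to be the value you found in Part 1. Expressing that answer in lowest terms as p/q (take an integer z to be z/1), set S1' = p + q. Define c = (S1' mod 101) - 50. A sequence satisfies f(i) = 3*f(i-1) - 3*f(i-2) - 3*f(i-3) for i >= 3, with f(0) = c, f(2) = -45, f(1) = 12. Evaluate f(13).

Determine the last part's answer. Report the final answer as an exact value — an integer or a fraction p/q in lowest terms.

-380538

Part 1: total draws C(11,6) = 462; favorable C(5,3)*C(6,3) = 200; P = 100/231; answer 100/231
Part 2: S1 = 100/231; threaded value p + q = 331; c = -22; f(3) = 3*(-45) - 3*(12) - 3*(-22) = -105; iterating: f(3)=-105, f(4)=-216, f(5)=-198, f(6)=369, f(7)=2349, f(8)=6534, f(9)=11448, f(10)=7695, f(11)=-30861, f(12)=-150012, f(13)=-380538; answer -380538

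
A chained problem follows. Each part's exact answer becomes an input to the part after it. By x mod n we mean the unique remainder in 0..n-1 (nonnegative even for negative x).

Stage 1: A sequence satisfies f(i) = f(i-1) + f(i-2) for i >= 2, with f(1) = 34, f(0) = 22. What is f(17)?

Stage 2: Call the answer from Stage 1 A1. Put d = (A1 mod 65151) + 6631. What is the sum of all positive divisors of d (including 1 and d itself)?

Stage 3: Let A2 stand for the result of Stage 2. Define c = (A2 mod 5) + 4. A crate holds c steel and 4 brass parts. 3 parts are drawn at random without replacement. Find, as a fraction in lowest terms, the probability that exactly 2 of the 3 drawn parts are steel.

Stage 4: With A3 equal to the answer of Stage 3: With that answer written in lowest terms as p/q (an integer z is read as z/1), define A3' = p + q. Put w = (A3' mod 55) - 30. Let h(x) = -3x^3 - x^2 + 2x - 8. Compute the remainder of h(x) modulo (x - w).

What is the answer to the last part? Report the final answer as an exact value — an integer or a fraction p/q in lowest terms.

Stage 1: f(2) = 1*(34) + 1*(22) = 56; iterating: f(2)=56, f(3)=90, f(4)=146, f(5)=236, f(6)=382, f(7)=618, f(8)=1000, f(9)=1618, f(10)=2618, f(11)=4236, f(12)=6854, f(13)=11090, f(14)=17944, f(15)=29034, f(16)=46978, f(17)=76012; answer 76012
Stage 2: A1 = 76012; d = 17492; 17492 = 2^2 * 4373; sigma = (1 + 2 + 4) * (1 + 4373) = 7 * 4374 = 30618; answer 30618
Stage 3: A2 = 30618; c = 7; total draws C(11,3) = 165; favorable C(7,2)*C(4,1) = 84; P = 28/55; answer 28/55
Stage 4: A3 = 28/55; threaded value p + q = 83; w = -2; remainder = value at the root: -3*(-2)^3 - 1*(-2)^2 + 2*(-2)^1 - 8 = (24) + (-4) + (-4) + (-8) = 8; answer 8

8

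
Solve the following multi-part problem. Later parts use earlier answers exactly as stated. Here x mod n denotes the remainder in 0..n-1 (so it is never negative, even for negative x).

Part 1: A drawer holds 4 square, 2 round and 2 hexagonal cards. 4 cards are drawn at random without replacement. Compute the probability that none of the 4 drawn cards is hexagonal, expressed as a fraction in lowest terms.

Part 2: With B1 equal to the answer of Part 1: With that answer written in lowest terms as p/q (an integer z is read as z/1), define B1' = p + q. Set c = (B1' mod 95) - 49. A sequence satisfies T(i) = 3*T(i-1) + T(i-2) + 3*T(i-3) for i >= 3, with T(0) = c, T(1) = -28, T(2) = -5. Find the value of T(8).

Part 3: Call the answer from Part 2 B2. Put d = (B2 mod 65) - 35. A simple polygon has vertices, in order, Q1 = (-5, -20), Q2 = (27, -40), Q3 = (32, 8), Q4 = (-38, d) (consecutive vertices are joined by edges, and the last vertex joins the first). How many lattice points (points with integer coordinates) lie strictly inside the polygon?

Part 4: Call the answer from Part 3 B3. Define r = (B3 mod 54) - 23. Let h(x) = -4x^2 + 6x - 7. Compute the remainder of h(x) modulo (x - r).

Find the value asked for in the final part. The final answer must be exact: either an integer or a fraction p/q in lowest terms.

Part 1: total draws C(8,4) = 70; favorable C(6,4) = 15; P = 3/14; answer 3/14
Part 2: B1 = 3/14; threaded value p + q = 17; c = -32; T(3) = 3*(-5) + 1*(-28) + 3*(-32) = -139; iterating: T(3)=-139, T(4)=-506, T(5)=-1672, T(6)=-5939, T(7)=-21007, T(8)=-73976; answer -73976
Part 3: B2 = -73976; d = 24; cross terms: (-5*-40 - 27*-20)=740, (27*8 - 32*-40)=1496, (32*24 - -38*8)=1072, (-38*-20 - -5*24)=880; twice the area = |4188| = 4188; area = 2094; boundary points = 4 + 1 + 2 + 11 = 18; strictly interior points = area - boundary/2 + 1 = 2086; answer 2086
Part 4: B3 = 2086; r = 11; remainder = value at the root: -4*(11)^2 + 6*(11)^1 - 7 = (-484) + (66) + (-7) = -425; answer -425

-425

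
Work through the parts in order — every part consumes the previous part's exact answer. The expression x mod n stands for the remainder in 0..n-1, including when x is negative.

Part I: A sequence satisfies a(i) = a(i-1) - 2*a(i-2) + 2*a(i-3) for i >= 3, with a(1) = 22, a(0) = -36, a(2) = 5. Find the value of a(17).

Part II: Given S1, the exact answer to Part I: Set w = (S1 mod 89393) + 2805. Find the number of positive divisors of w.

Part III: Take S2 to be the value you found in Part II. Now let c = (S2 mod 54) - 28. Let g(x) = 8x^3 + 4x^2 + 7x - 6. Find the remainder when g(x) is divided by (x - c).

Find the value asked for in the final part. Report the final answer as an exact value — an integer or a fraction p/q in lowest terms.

Part I: a(3) = 1*(5) - 2*(22) + 2*(-36) = -111; iterating: a(3)=-111, a(4)=-77, a(5)=155, a(6)=87, a(7)=-377, a(8)=-241, a(9)=687, a(10)=415, a(11)=-1441, a(12)=-897, a(13)=2815, a(14)=1727, a(15)=-5697, a(16)=-3521, a(17)=11327; answer 11327
Part II: S1 = 11327; w = 14132; 14132 = 2^2 * 3533; number of divisors = (2+1) * (1+1) = 6; answer 6
Part III: S2 = 6; c = -22; remainder = value at the root: 8*(-22)^3 + 4*(-22)^2 + 7*(-22)^1 - 6 = (-85184) + (1936) + (-154) + (-6) = -83408; answer -83408

-83408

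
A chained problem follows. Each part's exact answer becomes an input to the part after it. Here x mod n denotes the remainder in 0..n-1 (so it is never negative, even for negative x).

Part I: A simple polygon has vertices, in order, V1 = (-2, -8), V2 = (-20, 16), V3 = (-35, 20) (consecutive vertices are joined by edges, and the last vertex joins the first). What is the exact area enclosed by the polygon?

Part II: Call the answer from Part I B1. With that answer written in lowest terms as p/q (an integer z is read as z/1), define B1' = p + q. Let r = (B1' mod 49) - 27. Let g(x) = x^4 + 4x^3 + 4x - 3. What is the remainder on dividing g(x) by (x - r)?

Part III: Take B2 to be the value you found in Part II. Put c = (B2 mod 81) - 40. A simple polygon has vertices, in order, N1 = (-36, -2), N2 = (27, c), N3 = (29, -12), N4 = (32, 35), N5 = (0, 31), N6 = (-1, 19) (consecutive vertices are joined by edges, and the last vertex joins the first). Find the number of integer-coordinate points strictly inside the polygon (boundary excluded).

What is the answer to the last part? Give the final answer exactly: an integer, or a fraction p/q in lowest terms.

1866

Part I: cross terms: (-2*16 - -20*-8)=-192, (-20*20 - -35*16)=160, (-35*-8 - -2*20)=320; twice the area = |288| = 288; area = 144; answer 144
Part II: B1 = 144; threaded value p + q = 145; r = 20; remainder = value at the root: 1*(20)^4 + 4*(20)^3 + 4*(20)^1 - 3 = (160000) + (32000) + (80) + (-3) = 192077; answer 192077
Part III: B2 = 192077; c = -14; cross terms: (-36*-14 - 27*-2)=558, (27*-12 - 29*-14)=82, (29*35 - 32*-12)=1399, (32*31 - 0*35)=992, (0*19 - -1*31)=31, (-1*-2 - -36*19)=686; twice the area = |3748| = 3748; area = 1874; boundary points = 3 + 2 + 1 + 4 + 1 + 7 = 18; strictly interior points = area - boundary/2 + 1 = 1866; answer 1866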